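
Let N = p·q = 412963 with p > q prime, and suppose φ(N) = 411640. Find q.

φ(n) = (p−1)(q−1) = n − (p+q) + 1, so p + q = 412963 − 411640 + 1 = 1324.
p and q are the roots of t² − 1324t + 412963 = 0.
Discriminant: 1324² − 4·412963 = 1752976 − 1651852 = 101124; √101124 = 318.
q = (1324 − 318)/2 = 503, p = (1324 + 318)/2 = 821.
Check: 503 · 821 = 412963.

503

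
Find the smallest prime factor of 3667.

19

3667 is odd.
Digit sum 22, not divisible by 3.
Ends in 7: not divisible by 5.
7: 3667 = 7·523 + 6
11: 3667 = 11·333 + 4
13: 3667 = 13·282 + 1
17: 3667 = 17·215 + 12
19: 3667 = 19·193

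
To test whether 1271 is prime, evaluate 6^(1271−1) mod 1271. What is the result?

6^1 ≡ 6 (mod 1271)
6^2 ≡ 6^2 = 36 ≡ 36 (mod 1271)
6^4 ≡ 36^2 = 1296 ≡ 25 (mod 1271)
6^8 ≡ 25^2 = 625 ≡ 625 (mod 1271)
6^16 ≡ 625^2 = 390625 ≡ 428 (mod 1271)
6^32 ≡ 428^2 = 183184 ≡ 160 (mod 1271)
6^64 ≡ 160^2 = 25600 ≡ 180 (mod 1271)
6^128 ≡ 180^2 = 32400 ≡ 625 (mod 1271)
6^256 ≡ 625^2 = 390625 ≡ 428 (mod 1271)
6^512 ≡ 428^2 = 183184 ≡ 160 (mod 1271)
6^1024 ≡ 160^2 = 25600 ≡ 180 (mod 1271)
1270 = 1024 + 128 + 64 + 32 + 16 + 4 + 2 in binary powers of 2.
So 6^1270 ≡ 180 · 625 · 180 · 160 · 428 · 25 · 36 ≡ 583 (mod 1271).
Since 583 ≠ 1, base 6 is a Fermat witness: 1271 is composite.

583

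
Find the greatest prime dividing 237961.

237961 = 47 · 5063
5063 = 61 · 83
83 is prime.
So 237961 = 47 · 61 · 83; the largest prime factor is 83.

83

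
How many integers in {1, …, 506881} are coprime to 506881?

482160

Factor: 506881 = 31 · 83 · 197.
φ(506881) = (31−1) · (83−1) · (197−1) = 30 · 82 · 196 = 482160.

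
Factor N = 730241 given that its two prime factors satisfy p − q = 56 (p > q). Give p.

883

Since p = q + 56, we have 730241 = q(q + 56), so q² + 56q − 730241 = 0.
Discriminant: 56² + 4·730241 = 3136 + 2920964 = 2924100; √2924100 = 1710.
q = (−56 + 1710)/2 = 827, and p = q + 56 = 883.
Check: 827 · 883 = 730241.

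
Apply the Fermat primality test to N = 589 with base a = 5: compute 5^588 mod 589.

5^1 ≡ 5 (mod 589)
5^2 ≡ 5^2 = 25 ≡ 25 (mod 589)
5^4 ≡ 25^2 = 625 ≡ 36 (mod 589)
5^8 ≡ 36^2 = 1296 ≡ 118 (mod 589)
5^16 ≡ 118^2 = 13924 ≡ 377 (mod 589)
5^32 ≡ 377^2 = 142129 ≡ 180 (mod 589)
5^64 ≡ 180^2 = 32400 ≡ 5 (mod 589)
5^128 ≡ 5^2 = 25 ≡ 25 (mod 589)
5^256 ≡ 25^2 = 625 ≡ 36 (mod 589)
5^512 ≡ 36^2 = 1296 ≡ 118 (mod 589)
588 = 512 + 64 + 8 + 4 in binary powers of 2.
So 5^588 ≡ 118 · 5 · 118 · 36 ≡ 125 (mod 589).
Since 125 ≠ 1, base 5 is a Fermat witness: 589 is composite.

125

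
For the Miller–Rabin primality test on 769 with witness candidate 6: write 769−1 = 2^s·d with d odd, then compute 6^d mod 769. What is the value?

769 − 1 = 768 = 2^8 · 3, so d = 3.
6^1 ≡ 6 (mod 769)
6^2 ≡ 6^2 = 36 ≡ 36 (mod 769)
3 = 2 + 1 in binary powers of 2.
So 6^3 ≡ 36 · 6 ≡ 216 (mod 769).
Squaring chain: 216 → 516 → 182 → 57 → 173 → 707 → 768 → 1; reaches −1, so base 6 does not prove 769 composite.

216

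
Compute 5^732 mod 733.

1

5^1 ≡ 5 (mod 733)
5^2 ≡ 5^2 = 25 ≡ 25 (mod 733)
5^4 ≡ 25^2 = 625 ≡ 625 (mod 733)
5^8 ≡ 625^2 = 390625 ≡ 669 (mod 733)
5^16 ≡ 669^2 = 447561 ≡ 431 (mod 733)
5^32 ≡ 431^2 = 185761 ≡ 312 (mod 733)
5^64 ≡ 312^2 = 97344 ≡ 588 (mod 733)
5^128 ≡ 588^2 = 345744 ≡ 501 (mod 733)
5^256 ≡ 501^2 = 251001 ≡ 315 (mod 733)
5^512 ≡ 315^2 = 99225 ≡ 270 (mod 733)
732 = 512 + 128 + 64 + 16 + 8 + 4 in binary powers of 2.
So 5^732 ≡ 270 · 501 · 588 · 431 · 669 · 625 ≡ 1 (mod 733).
Since the result is 1, base 5 gives no evidence that 733 is composite.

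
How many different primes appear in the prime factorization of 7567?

7567 = 7 · 1081
1081 = 23 · 47
7567 = 7 · 23 · 47, which has 3 distinct prime factors.

3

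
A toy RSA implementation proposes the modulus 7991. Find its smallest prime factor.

61

7991 is odd.
Digit sum 26, not divisible by 3.
Ends in 1: not divisible by 5.
7: 7991 = 7·1141 + 4
11: 7991 = 11·726 + 5
13: 7991 = 13·614 + 9
17: 7991 = 17·470 + 1
19: 7991 = 19·420 + 11
23: 7991 = 23·347 + 10
29: 7991 = 29·275 + 16
31: 7991 = 31·257 + 24
37: 7991 = 37·215 + 36
41: 7991 = 41·194 + 37
43: 7991 = 43·185 + 36
47: 7991 = 47·170 + 1
53: 7991 = 53·150 + 41
59: 7991 = 59·135 + 26
61: 7991 = 61·131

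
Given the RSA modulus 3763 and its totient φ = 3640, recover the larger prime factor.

φ(n) = (p−1)(q−1) = n − (p+q) + 1, so p + q = 3763 − 3640 + 1 = 124.
p and q are the roots of t² − 124t + 3763 = 0.
Discriminant: 124² − 4·3763 = 15376 − 15052 = 324; √324 = 18.
q = (124 − 18)/2 = 53, p = (124 + 18)/2 = 71.
Check: 53 · 71 = 3763.

71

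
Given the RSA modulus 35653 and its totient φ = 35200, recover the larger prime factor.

φ(n) = (p−1)(q−1) = n − (p+q) + 1, so p + q = 35653 − 35200 + 1 = 454.
p and q are the roots of t² − 454t + 35653 = 0.
Discriminant: 454² − 4·35653 = 206116 − 142612 = 63504; √63504 = 252.
q = (454 − 252)/2 = 101, p = (454 + 252)/2 = 353.
Check: 101 · 353 = 35653.

353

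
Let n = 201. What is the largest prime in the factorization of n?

201 = 3 · 67
67 is prime.
So 201 = 3 · 67; the largest prime factor is 67.

67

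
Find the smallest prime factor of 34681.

34681 is odd.
Digit sum 22, not divisible by 3.
Ends in 1: not divisible by 5.
7: 34681 = 7·4954 + 3
11: 34681 = 11·3152 + 9
13: 34681 = 13·2667 + 10
17: 34681 = 17·2040 + 1
19: 34681 = 19·1825 + 6
23: 34681 = 23·1507 + 20
29: 34681 = 29·1195 + 26
31: 34681 = 31·1118 + 23
37: 34681 = 37·937 + 12
41: 34681 = 41·845 + 36
43: 34681 = 43·806 + 23
47: 34681 = 47·737 + 42
53: 34681 = 53·654 + 19
59: 34681 = 59·587 + 48
61: 34681 = 61·568 + 33
67: 34681 = 67·517 + 42
71: 34681 = 71·488 + 33
73: 34681 = 73·475 + 6
79: 34681 = 79·439

79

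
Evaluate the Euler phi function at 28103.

Factor: 28103 = 157 · 179.
φ(28103) = (157−1) · (179−1) = 156 · 178 = 27768.

27768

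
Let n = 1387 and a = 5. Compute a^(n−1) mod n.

1122

5^1 ≡ 5 (mod 1387)
5^2 ≡ 5^2 = 25 ≡ 25 (mod 1387)
5^4 ≡ 25^2 = 625 ≡ 625 (mod 1387)
5^8 ≡ 625^2 = 390625 ≡ 878 (mod 1387)
5^16 ≡ 878^2 = 770884 ≡ 1099 (mod 1387)
5^32 ≡ 1099^2 = 1207801 ≡ 1111 (mod 1387)
5^64 ≡ 1111^2 = 1234321 ≡ 1278 (mod 1387)
5^128 ≡ 1278^2 = 1633284 ≡ 785 (mod 1387)
5^256 ≡ 785^2 = 616225 ≡ 397 (mod 1387)
5^512 ≡ 397^2 = 157609 ≡ 878 (mod 1387)
5^1024 ≡ 878^2 = 770884 ≡ 1099 (mod 1387)
1386 = 1024 + 256 + 64 + 32 + 8 + 2 in binary powers of 2.
So 5^1386 ≡ 1099 · 397 · 1278 · 1111 · 878 · 25 ≡ 1122 (mod 1387).
Since 1122 ≠ 1, base 5 is a Fermat witness: 1387 is composite.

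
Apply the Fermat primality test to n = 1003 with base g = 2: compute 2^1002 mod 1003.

990

2^1 ≡ 2 (mod 1003)
2^2 ≡ 2^2 = 4 ≡ 4 (mod 1003)
2^4 ≡ 4^2 = 16 ≡ 16 (mod 1003)
2^8 ≡ 16^2 = 256 ≡ 256 (mod 1003)
2^16 ≡ 256^2 = 65536 ≡ 341 (mod 1003)
2^32 ≡ 341^2 = 116281 ≡ 936 (mod 1003)
2^64 ≡ 936^2 = 876096 ≡ 477 (mod 1003)
2^128 ≡ 477^2 = 227529 ≡ 851 (mod 1003)
2^256 ≡ 851^2 = 724201 ≡ 35 (mod 1003)
2^512 ≡ 35^2 = 1225 ≡ 222 (mod 1003)
1002 = 512 + 256 + 128 + 64 + 32 + 8 + 2 in binary powers of 2.
So 2^1002 ≡ 222 · 35 · 851 · 477 · 936 · 256 · 4 ≡ 990 (mod 1003).
Since 990 ≠ 1, base 2 is a Fermat witness: 1003 is composite.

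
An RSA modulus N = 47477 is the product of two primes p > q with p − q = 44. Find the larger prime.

241

Since p = q + 44, we have 47477 = q(q + 44), so q² + 44q − 47477 = 0.
Discriminant: 44² + 4·47477 = 1936 + 189908 = 191844; √191844 = 438.
q = (−44 + 438)/2 = 197, and p = q + 44 = 241.
Check: 197 · 241 = 47477.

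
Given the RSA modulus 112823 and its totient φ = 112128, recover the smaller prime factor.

φ(n) = (p−1)(q−1) = n − (p+q) + 1, so p + q = 112823 − 112128 + 1 = 696.
p and q are the roots of t² − 696t + 112823 = 0.
Discriminant: 696² − 4·112823 = 484416 − 451292 = 33124; √33124 = 182.
q = (696 − 182)/2 = 257, p = (696 + 182)/2 = 439.
Check: 257 · 439 = 112823.

257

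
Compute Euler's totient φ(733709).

Factor: 733709 = 43 · 113 · 151.
φ(733709) = (43−1) · (113−1) · (151−1) = 42 · 112 · 150 = 705600.

705600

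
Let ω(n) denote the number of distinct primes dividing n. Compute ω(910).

4

910 = 2 · 455
455 = 5 · 91
91 = 7 · 13
910 = 2 · 5 · 7 · 13, which has 4 distinct prime factors.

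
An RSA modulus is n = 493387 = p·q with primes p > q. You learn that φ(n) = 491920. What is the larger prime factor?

φ(n) = (p−1)(q−1) = n − (p+q) + 1, so p + q = 493387 − 491920 + 1 = 1468.
p and q are the roots of t² − 1468t + 493387 = 0.
Discriminant: 1468² − 4·493387 = 2155024 − 1973548 = 181476; √181476 = 426.
q = (1468 − 426)/2 = 521, p = (1468 + 426)/2 = 947.
Check: 521 · 947 = 493387.

947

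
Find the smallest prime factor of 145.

145 is odd.
Digit sum 10, not divisible by 3.
Ends in 5: divisible by 5.

5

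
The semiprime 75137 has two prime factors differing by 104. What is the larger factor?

331

Since p = q + 104, we have 75137 = q(q + 104), so q² + 104q − 75137 = 0.
Discriminant: 104² + 4·75137 = 10816 + 300548 = 311364; √311364 = 558.
q = (−104 + 558)/2 = 227, and p = q + 104 = 331.
Check: 227 · 331 = 75137.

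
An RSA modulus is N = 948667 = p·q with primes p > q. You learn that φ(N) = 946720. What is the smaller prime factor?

φ(n) = (p−1)(q−1) = n − (p+q) + 1, so p + q = 948667 − 946720 + 1 = 1948.
p and q are the roots of t² − 1948t + 948667 = 0.
Discriminant: 1948² − 4·948667 = 3794704 − 3794668 = 36; √36 = 6.
q = (1948 − 6)/2 = 971, p = (1948 + 6)/2 = 977.
Check: 971 · 977 = 948667.

971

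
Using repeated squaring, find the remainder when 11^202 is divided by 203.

11^1 ≡ 11 (mod 203)
11^2 ≡ 11^2 = 121 ≡ 121 (mod 203)
11^4 ≡ 121^2 = 14641 ≡ 25 (mod 203)
11^8 ≡ 25^2 = 625 ≡ 16 (mod 203)
11^16 ≡ 16^2 = 256 ≡ 53 (mod 203)
11^32 ≡ 53^2 = 2809 ≡ 170 (mod 203)
11^64 ≡ 170^2 = 28900 ≡ 74 (mod 203)
11^128 ≡ 74^2 = 5476 ≡ 198 (mod 203)
202 = 128 + 64 + 8 + 2 in binary powers of 2.
So 11^202 ≡ 198 · 74 · 16 · 121 ≡ 67 (mod 203).
Since 67 ≠ 1, base 11 is a Fermat witness: 203 is composite.

67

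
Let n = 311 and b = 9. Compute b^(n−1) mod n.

1

9^1 ≡ 9 (mod 311)
9^2 ≡ 9^2 = 81 ≡ 81 (mod 311)
9^4 ≡ 81^2 = 6561 ≡ 30 (mod 311)
9^8 ≡ 30^2 = 900 ≡ 278 (mod 311)
9^16 ≡ 278^2 = 77284 ≡ 156 (mod 311)
9^32 ≡ 156^2 = 24336 ≡ 78 (mod 311)
9^64 ≡ 78^2 = 6084 ≡ 175 (mod 311)
9^128 ≡ 175^2 = 30625 ≡ 147 (mod 311)
9^256 ≡ 147^2 = 21609 ≡ 150 (mod 311)
310 = 256 + 32 + 16 + 4 + 2 in binary powers of 2.
So 9^310 ≡ 150 · 78 · 156 · 30 · 81 ≡ 1 (mod 311).
Since the result is 1, base 9 gives no evidence that 311 is composite.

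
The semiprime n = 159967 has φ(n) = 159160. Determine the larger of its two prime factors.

461

φ(n) = (p−1)(q−1) = n − (p+q) + 1, so p + q = 159967 − 159160 + 1 = 808.
p and q are the roots of t² − 808t + 159967 = 0.
Discriminant: 808² − 4·159967 = 652864 − 639868 = 12996; √12996 = 114.
q = (808 − 114)/2 = 347, p = (808 + 114)/2 = 461.
Check: 347 · 461 = 159967.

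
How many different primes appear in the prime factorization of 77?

77 = 7 · 11
77 = 7 · 11, which has 2 distinct prime factors.

2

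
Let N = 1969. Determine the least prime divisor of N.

11

1969 is odd.
Digit sum 25, not divisible by 3.
Ends in 9: not divisible by 5.
7: 1969 = 7·281 + 2
11: 1969 = 11·179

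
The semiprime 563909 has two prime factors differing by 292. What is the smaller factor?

Since p = q + 292, we have 563909 = q(q + 292), so q² + 292q − 563909 = 0.
Discriminant: 292² + 4·563909 = 85264 + 2255636 = 2340900; √2340900 = 1530.
q = (−292 + 1530)/2 = 619, and p = q + 292 = 911.
Check: 619 · 911 = 563909.

619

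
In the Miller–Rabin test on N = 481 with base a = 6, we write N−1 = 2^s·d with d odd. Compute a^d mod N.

481 − 1 = 480 = 2^5 · 15, so d = 15.
6^1 ≡ 6 (mod 481)
6^2 ≡ 6^2 = 36 ≡ 36 (mod 481)
6^4 ≡ 36^2 = 1296 ≡ 334 (mod 481)
6^8 ≡ 334^2 = 111556 ≡ 445 (mod 481)
15 = 8 + 4 + 2 + 1 in binary powers of 2.
So 6^15 ≡ 445 · 334 · 36 · 6 ≡ 216 (mod 481).
Squaring chain: 216 → 480 → 1 → 1 → 1; reaches −1, so base 6 does not prove 481 composite.

216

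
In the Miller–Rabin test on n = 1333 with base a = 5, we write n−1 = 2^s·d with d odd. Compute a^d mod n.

32

1333 − 1 = 1332 = 2^2 · 333, so d = 333.
5^1 ≡ 5 (mod 1333)
5^2 ≡ 5^2 = 25 ≡ 25 (mod 1333)
5^4 ≡ 25^2 = 625 ≡ 625 (mod 1333)
5^8 ≡ 625^2 = 390625 ≡ 56 (mod 1333)
5^16 ≡ 56^2 = 3136 ≡ 470 (mod 1333)
5^32 ≡ 470^2 = 220900 ≡ 955 (mod 1333)
5^64 ≡ 955^2 = 912025 ≡ 253 (mod 1333)
5^128 ≡ 253^2 = 64009 ≡ 25 (mod 1333)
5^256 ≡ 25^2 = 625 ≡ 625 (mod 1333)
333 = 256 + 64 + 8 + 4 + 1 in binary powers of 2.
So 5^333 ≡ 625 · 253 · 56 · 625 · 5 ≡ 32 (mod 1333).
Squaring chain: 32 → 1024; never reaches −1, so base 5 is a Miller–Rabin witness that 1333 is composite.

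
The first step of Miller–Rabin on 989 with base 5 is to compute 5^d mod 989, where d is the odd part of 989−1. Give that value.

989 − 1 = 988 = 2^2 · 247, so d = 247.
5^1 ≡ 5 (mod 989)
5^2 ≡ 5^2 = 25 ≡ 25 (mod 989)
5^4 ≡ 25^2 = 625 ≡ 625 (mod 989)
5^8 ≡ 625^2 = 390625 ≡ 959 (mod 989)
5^16 ≡ 959^2 = 919681 ≡ 900 (mod 989)
5^32 ≡ 900^2 = 810000 ≡ 9 (mod 989)
5^64 ≡ 9^2 = 81 ≡ 81 (mod 989)
5^128 ≡ 81^2 = 6561 ≡ 627 (mod 989)
247 = 128 + 64 + 32 + 16 + 4 + 2 + 1 in binary powers of 2.
So 5^247 ≡ 627 · 81 · 9 · 900 · 625 · 25 · 5 ≡ 89 (mod 989).
Squaring chain: 89 → 9; never reaches −1, so base 5 is a Miller–Rabin witness that 989 is composite.

89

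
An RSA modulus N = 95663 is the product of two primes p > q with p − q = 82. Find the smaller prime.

Since p = q + 82, we have 95663 = q(q + 82), so q² + 82q − 95663 = 0.
Discriminant: 82² + 4·95663 = 6724 + 382652 = 389376; √389376 = 624.
q = (−82 + 624)/2 = 271, and p = q + 82 = 353.
Check: 271 · 353 = 95663.

271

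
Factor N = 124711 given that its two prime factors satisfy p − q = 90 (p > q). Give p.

401

Since p = q + 90, we have 124711 = q(q + 90), so q² + 90q − 124711 = 0.
Discriminant: 90² + 4·124711 = 8100 + 498844 = 506944; √506944 = 712.
q = (−90 + 712)/2 = 311, and p = q + 90 = 401.
Check: 311 · 401 = 124711.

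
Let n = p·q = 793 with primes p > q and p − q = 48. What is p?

Since p = q + 48, we have 793 = q(q + 48), so q² + 48q − 793 = 0.
Discriminant: 48² + 4·793 = 2304 + 3172 = 5476; √5476 = 74.
q = (−48 + 74)/2 = 13, and p = q + 48 = 61.
Check: 13 · 61 = 793.

61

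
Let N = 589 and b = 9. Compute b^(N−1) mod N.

9^1 ≡ 9 (mod 589)
9^2 ≡ 9^2 = 81 ≡ 81 (mod 589)
9^4 ≡ 81^2 = 6561 ≡ 82 (mod 589)
9^8 ≡ 82^2 = 6724 ≡ 245 (mod 589)
9^16 ≡ 245^2 = 60025 ≡ 536 (mod 589)
9^32 ≡ 536^2 = 287296 ≡ 453 (mod 589)
9^64 ≡ 453^2 = 205209 ≡ 237 (mod 589)
9^128 ≡ 237^2 = 56169 ≡ 214 (mod 589)
9^256 ≡ 214^2 = 45796 ≡ 443 (mod 589)
9^512 ≡ 443^2 = 196249 ≡ 112 (mod 589)
588 = 512 + 64 + 8 + 4 in binary powers of 2.
So 9^588 ≡ 112 · 237 · 245 · 82 ≡ 140 (mod 589).
Since 140 ≠ 1, base 9 is a Fermat witness: 589 is composite.

140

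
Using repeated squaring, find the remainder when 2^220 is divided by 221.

2^1 ≡ 2 (mod 221)
2^2 ≡ 2^2 = 4 ≡ 4 (mod 221)
2^4 ≡ 4^2 = 16 ≡ 16 (mod 221)
2^8 ≡ 16^2 = 256 ≡ 35 (mod 221)
2^16 ≡ 35^2 = 1225 ≡ 120 (mod 221)
2^32 ≡ 120^2 = 14400 ≡ 35 (mod 221)
2^64 ≡ 35^2 = 1225 ≡ 120 (mod 221)
2^128 ≡ 120^2 = 14400 ≡ 35 (mod 221)
220 = 128 + 64 + 16 + 8 + 4 in binary powers of 2.
So 2^220 ≡ 35 · 120 · 120 · 35 · 16 ≡ 16 (mod 221).
Since 16 ≠ 1, base 2 is a Fermat witness: 221 is composite.

16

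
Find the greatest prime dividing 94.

47

94 = 2 · 47
47 is prime.
So 94 = 2 · 47; the largest prime factor is 47.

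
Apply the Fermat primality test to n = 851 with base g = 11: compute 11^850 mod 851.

11^1 ≡ 11 (mod 851)
11^2 ≡ 11^2 = 121 ≡ 121 (mod 851)
11^4 ≡ 121^2 = 14641 ≡ 174 (mod 851)
11^8 ≡ 174^2 = 30276 ≡ 491 (mod 851)
11^16 ≡ 491^2 = 241081 ≡ 248 (mod 851)
11^32 ≡ 248^2 = 61504 ≡ 232 (mod 851)
11^64 ≡ 232^2 = 53824 ≡ 211 (mod 851)
11^128 ≡ 211^2 = 44521 ≡ 269 (mod 851)
11^256 ≡ 269^2 = 72361 ≡ 26 (mod 851)
11^512 ≡ 26^2 = 676 ≡ 676 (mod 851)
850 = 512 + 256 + 64 + 16 + 2 in binary powers of 2.
So 11^850 ≡ 676 · 26 · 211 · 248 · 121 ≡ 26 (mod 851).
Since 26 ≠ 1, base 11 is a Fermat witness: 851 is composite.

26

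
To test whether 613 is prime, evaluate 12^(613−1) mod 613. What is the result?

1

12^1 ≡ 12 (mod 613)
12^2 ≡ 12^2 = 144 ≡ 144 (mod 613)
12^4 ≡ 144^2 = 20736 ≡ 507 (mod 613)
12^8 ≡ 507^2 = 257049 ≡ 202 (mod 613)
12^16 ≡ 202^2 = 40804 ≡ 346 (mod 613)
12^32 ≡ 346^2 = 119716 ≡ 181 (mod 613)
12^64 ≡ 181^2 = 32761 ≡ 272 (mod 613)
12^128 ≡ 272^2 = 73984 ≡ 424 (mod 613)
12^256 ≡ 424^2 = 179776 ≡ 167 (mod 613)
12^512 ≡ 167^2 = 27889 ≡ 304 (mod 613)
612 = 512 + 64 + 32 + 4 in binary powers of 2.
So 12^612 ≡ 304 · 272 · 181 · 507 ≡ 1 (mod 613).
Since the result is 1, base 12 gives no evidence that 613 is composite.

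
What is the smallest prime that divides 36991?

36991 is odd.
Digit sum 28, not divisible by 3.
Ends in 1: not divisible by 5.
7: 36991 = 7·5284 + 3
11: 36991 = 11·3362 + 9
13: 36991 = 13·2845 + 6
17: 36991 = 17·2175 + 16
19: 36991 = 19·1946 + 17
23: 36991 = 23·1608 + 7
29: 36991 = 29·1275 + 16
31: 36991 = 31·1193 + 8
37: 36991 = 37·999 + 28
41: 36991 = 41·902 + 9
43: 36991 = 43·860 + 11
47: 36991 = 47·787 + 2
53: 36991 = 53·697 + 50
59: 36991 = 59·626 + 57
61: 36991 = 61·606 + 25
67: 36991 = 67·552 + 7
71: 36991 = 71·521

71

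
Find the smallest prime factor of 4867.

31

4867 is odd.
Digit sum 25, not divisible by 3.
Ends in 7: not divisible by 5.
7: 4867 = 7·695 + 2
11: 4867 = 11·442 + 5
13: 4867 = 13·374 + 5
17: 4867 = 17·286 + 5
19: 4867 = 19·256 + 3
23: 4867 = 23·211 + 14
29: 4867 = 29·167 + 24
31: 4867 = 31·157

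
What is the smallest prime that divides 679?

679 is odd.
Digit sum 22, not divisible by 3.
Ends in 9: not divisible by 5.
7: 679 = 7·97

7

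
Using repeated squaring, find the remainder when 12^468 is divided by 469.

12^1 ≡ 12 (mod 469)
12^2 ≡ 12^2 = 144 ≡ 144 (mod 469)
12^4 ≡ 144^2 = 20736 ≡ 100 (mod 469)
12^8 ≡ 100^2 = 10000 ≡ 151 (mod 469)
12^16 ≡ 151^2 = 22801 ≡ 289 (mod 469)
12^32 ≡ 289^2 = 83521 ≡ 39 (mod 469)
12^64 ≡ 39^2 = 1521 ≡ 114 (mod 469)
12^128 ≡ 114^2 = 12996 ≡ 333 (mod 469)
12^256 ≡ 333^2 = 110889 ≡ 205 (mod 469)
468 = 256 + 128 + 64 + 16 + 4 in binary powers of 2.
So 12^468 ≡ 205 · 333 · 114 · 289 · 100 ≡ 330 (mod 469).
Since 330 ≠ 1, base 12 is a Fermat witness: 469 is composite.

330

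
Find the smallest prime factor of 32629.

32629 is odd.
Digit sum 22, not divisible by 3.
Ends in 9: not divisible by 5.
7: 32629 = 7·4661 + 2
11: 32629 = 11·2966 + 3
13: 32629 = 13·2509 + 12
17: 32629 = 17·1919 + 6
19: 32629 = 19·1717 + 6
23: 32629 = 23·1418 + 15
29: 32629 = 29·1125 + 4
31: 32629 = 31·1052 + 17
37: 32629 = 37·881 + 32
41: 32629 = 41·795 + 34
43: 32629 = 43·758 + 35
47: 32629 = 47·694 + 11
53: 32629 = 53·615 + 34
59: 32629 = 59·553 + 2
61: 32629 = 61·534 + 55
67: 32629 = 67·487

67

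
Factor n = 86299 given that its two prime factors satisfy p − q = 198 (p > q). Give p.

409

Since p = q + 198, we have 86299 = q(q + 198), so q² + 198q − 86299 = 0.
Discriminant: 198² + 4·86299 = 39204 + 345196 = 384400; √384400 = 620.
q = (−198 + 620)/2 = 211, and p = q + 198 = 409.
Check: 211 · 409 = 86299.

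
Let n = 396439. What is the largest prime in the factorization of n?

97

396439 = 61 · 6499
6499 = 67 · 97
97 is prime.
So 396439 = 61 · 67 · 97; the largest prime factor is 97.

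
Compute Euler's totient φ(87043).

Factor: 87043 = 11 · 41 · 193.
φ(87043) = (11−1) · (41−1) · (193−1) = 10 · 40 · 192 = 76800.

76800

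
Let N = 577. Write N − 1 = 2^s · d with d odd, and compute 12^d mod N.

550

577 − 1 = 576 = 2^6 · 9, so d = 9.
12^1 ≡ 12 (mod 577)
12^2 ≡ 12^2 = 144 ≡ 144 (mod 577)
12^4 ≡ 144^2 = 20736 ≡ 541 (mod 577)
12^8 ≡ 541^2 = 292681 ≡ 142 (mod 577)
9 = 8 + 1 in binary powers of 2.
So 12^9 ≡ 142 · 12 ≡ 550 (mod 577).
Squaring chain: 550 → 152 → 24 → 576 → 1 → 1; reaches −1, so base 12 does not prove 577 composite.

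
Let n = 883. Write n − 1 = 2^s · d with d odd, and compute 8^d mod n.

882

883 − 1 = 882 = 2^1 · 441, so d = 441.
8^1 ≡ 8 (mod 883)
8^2 ≡ 8^2 = 64 ≡ 64 (mod 883)
8^4 ≡ 64^2 = 4096 ≡ 564 (mod 883)
8^8 ≡ 564^2 = 318096 ≡ 216 (mod 883)
8^16 ≡ 216^2 = 46656 ≡ 740 (mod 883)
8^32 ≡ 740^2 = 547600 ≡ 140 (mod 883)
8^64 ≡ 140^2 = 19600 ≡ 174 (mod 883)
8^128 ≡ 174^2 = 30276 ≡ 254 (mod 883)
8^256 ≡ 254^2 = 64516 ≡ 57 (mod 883)
441 = 256 + 128 + 32 + 16 + 8 + 1 in binary powers of 2.
So 8^441 ≡ 57 · 254 · 140 · 740 · 216 · 8 ≡ 882 (mod 883).
Since 8^d ≡ 882 (mod 883), base 8 does not prove 883 composite.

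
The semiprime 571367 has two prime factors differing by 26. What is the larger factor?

769

Since p = q + 26, we have 571367 = q(q + 26), so q² + 26q − 571367 = 0.
Discriminant: 26² + 4·571367 = 676 + 2285468 = 2286144; √2286144 = 1512.
q = (−26 + 1512)/2 = 743, and p = q + 26 = 769.
Check: 743 · 769 = 571367.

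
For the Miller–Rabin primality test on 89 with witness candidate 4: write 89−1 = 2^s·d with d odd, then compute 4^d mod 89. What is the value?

1

89 − 1 = 88 = 2^3 · 11, so d = 11.
4^1 ≡ 4 (mod 89)
4^2 ≡ 4^2 = 16 ≡ 16 (mod 89)
4^4 ≡ 16^2 = 256 ≡ 78 (mod 89)
4^8 ≡ 78^2 = 6084 ≡ 32 (mod 89)
11 = 8 + 2 + 1 in binary powers of 2.
So 4^11 ≡ 32 · 16 · 4 ≡ 1 (mod 89).
Since 4^d ≡ 1 (mod 89), base 4 does not prove 89 composite.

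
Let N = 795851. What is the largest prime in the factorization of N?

59

795851 = 7 · 113693
113693 = 41 · 2773
2773 = 47 · 59
59 is prime.
So 795851 = 7 · 41 · 47 · 59; the largest prime factor is 59.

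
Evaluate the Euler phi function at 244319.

232000

Factor: 244319 = 41 · 59 · 101.
φ(244319) = (41−1) · (59−1) · (101−1) = 40 · 58 · 100 = 232000.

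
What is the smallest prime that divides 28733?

59

28733 is odd.
Digit sum 23, not divisible by 3.
Ends in 3: not divisible by 5.
7: 28733 = 7·4104 + 5
11: 28733 = 11·2612 + 1
13: 28733 = 13·2210 + 3
17: 28733 = 17·1690 + 3
19: 28733 = 19·1512 + 5
23: 28733 = 23·1249 + 6
29: 28733 = 29·990 + 23
31: 28733 = 31·926 + 27
37: 28733 = 37·776 + 21
41: 28733 = 41·700 + 33
43: 28733 = 43·668 + 9
47: 28733 = 47·611 + 16
53: 28733 = 53·542 + 7
59: 28733 = 59·487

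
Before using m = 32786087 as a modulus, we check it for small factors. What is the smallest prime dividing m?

32786087 is odd.
Digit sum 41, not divisible by 3.
Ends in 7: not divisible by 5.
7: 32786087 = 7·4683726 + 5
11: 32786087 = 11·2980553 + 4
13: 32786087 = 13·2522006 + 9
17: 32786087 = 17·1928593 + 6
19: 32786087 = 19·1725583 + 10
23: 32786087 = 23·1425482 + 1
29: 32786087 = 29·1130554 + 21
31: 32786087 = 31·1057615 + 22
37: 32786087 = 37·886110 + 17
41: 32786087 = 41·799660 + 27
43: 32786087 = 43·762467 + 6
47: 32786087 = 47·697576 + 15
53: 32786087 = 53·618605 + 22
59: 32786087 = 59·555696 + 23
61: 32786087 = 61·537476 + 51
67: 32786087 = 67·489344 + 39
71: 32786087 = 71·461775 + 62
73: 32786087 = 73·449124 + 35
79: 32786087 = 79·415013 + 60
83: 32786087 = 83·395013 + 8
89: 32786087 = 89·368383

89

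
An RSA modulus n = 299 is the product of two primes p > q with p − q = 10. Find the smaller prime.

13

Since p = q + 10, we have 299 = q(q + 10), so q² + 10q − 299 = 0.
Discriminant: 10² + 4·299 = 100 + 1196 = 1296; √1296 = 36.
q = (−10 + 36)/2 = 13, and p = q + 10 = 23.
Check: 13 · 23 = 299.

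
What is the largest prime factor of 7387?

89

7387 = 83 · 89
89 is prime.
So 7387 = 83 · 89; the largest prime factor is 89.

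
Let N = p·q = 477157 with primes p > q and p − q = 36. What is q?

Since p = q + 36, we have 477157 = q(q + 36), so q² + 36q − 477157 = 0.
Discriminant: 36² + 4·477157 = 1296 + 1908628 = 1909924; √1909924 = 1382.
q = (−36 + 1382)/2 = 673, and p = q + 36 = 709.
Check: 673 · 709 = 477157.

673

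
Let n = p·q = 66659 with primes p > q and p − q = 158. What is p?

349

Since p = q + 158, we have 66659 = q(q + 158), so q² + 158q − 66659 = 0.
Discriminant: 158² + 4·66659 = 24964 + 266636 = 291600; √291600 = 540.
q = (−158 + 540)/2 = 191, and p = q + 158 = 349.
Check: 191 · 349 = 66659.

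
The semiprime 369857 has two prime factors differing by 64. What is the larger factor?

Since p = q + 64, we have 369857 = q(q + 64), so q² + 64q − 369857 = 0.
Discriminant: 64² + 4·369857 = 4096 + 1479428 = 1483524; √1483524 = 1218.
q = (−64 + 1218)/2 = 577, and p = q + 64 = 641.
Check: 577 · 641 = 369857.

641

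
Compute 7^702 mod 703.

7^1 ≡ 7 (mod 703)
7^2 ≡ 7^2 = 49 ≡ 49 (mod 703)
7^4 ≡ 49^2 = 2401 ≡ 292 (mod 703)
7^8 ≡ 292^2 = 85264 ≡ 201 (mod 703)
7^16 ≡ 201^2 = 40401 ≡ 330 (mod 703)
7^32 ≡ 330^2 = 108900 ≡ 638 (mod 703)
7^64 ≡ 638^2 = 407044 ≡ 7 (mod 703)
7^128 ≡ 7^2 = 49 ≡ 49 (mod 703)
7^256 ≡ 49^2 = 2401 ≡ 292 (mod 703)
7^512 ≡ 292^2 = 85264 ≡ 201 (mod 703)
702 = 512 + 128 + 32 + 16 + 8 + 4 + 2 in binary powers of 2.
So 7^702 ≡ 201 · 49 · 638 · 330 · 201 · 292 · 49 ≡ 1 (mod 703).
Since the result is 1, base 7 gives no evidence that 703 is composite.

1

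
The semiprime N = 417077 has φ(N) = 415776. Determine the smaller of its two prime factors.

φ(n) = (p−1)(q−1) = n − (p+q) + 1, so p + q = 417077 − 415776 + 1 = 1302.
p and q are the roots of t² − 1302t + 417077 = 0.
Discriminant: 1302² − 4·417077 = 1695204 − 1668308 = 26896; √26896 = 164.
q = (1302 − 164)/2 = 569, p = (1302 + 164)/2 = 733.
Check: 569 · 733 = 417077.

569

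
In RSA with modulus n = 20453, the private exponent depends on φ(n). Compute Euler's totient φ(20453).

Factor: 20453 = 113 · 181.
φ(20453) = (113−1) · (181−1) = 112 · 180 = 20160.

20160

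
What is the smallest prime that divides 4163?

4163 is odd.
Digit sum 14, not divisible by 3.
Ends in 3: not divisible by 5.
7: 4163 = 7·594 + 5
11: 4163 = 11·378 + 5
13: 4163 = 13·320 + 3
17: 4163 = 17·244 + 15
19: 4163 = 19·219 + 2
23: 4163 = 23·181

23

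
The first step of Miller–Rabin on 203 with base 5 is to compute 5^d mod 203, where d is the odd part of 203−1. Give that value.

203 − 1 = 202 = 2^1 · 101, so d = 101.
5^1 ≡ 5 (mod 203)
5^2 ≡ 5^2 = 25 ≡ 25 (mod 203)
5^4 ≡ 25^2 = 625 ≡ 16 (mod 203)
5^8 ≡ 16^2 = 256 ≡ 53 (mod 203)
5^16 ≡ 53^2 = 2809 ≡ 170 (mod 203)
5^32 ≡ 170^2 = 28900 ≡ 74 (mod 203)
5^64 ≡ 74^2 = 5476 ≡ 198 (mod 203)
101 = 64 + 32 + 4 + 1 in binary powers of 2.
So 5^101 ≡ 198 · 74 · 16 · 5 ≡ 38 (mod 203).
Squaring chain: 38; never reaches −1, so base 5 is a Miller–Rabin witness that 203 is composite.

38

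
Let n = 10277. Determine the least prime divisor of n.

10277 is odd.
Digit sum 17, not divisible by 3.
Ends in 7: not divisible by 5.
7: 10277 = 7·1468 + 1
11: 10277 = 11·934 + 3
13: 10277 = 13·790 + 7
17: 10277 = 17·604 + 9
19: 10277 = 19·540 + 17
23: 10277 = 23·446 + 19
29: 10277 = 29·354 + 11
31: 10277 = 31·331 + 16
37: 10277 = 37·277 + 28
41: 10277 = 41·250 + 27
43: 10277 = 43·239

43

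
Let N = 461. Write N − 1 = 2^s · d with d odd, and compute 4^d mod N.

461 − 1 = 460 = 2^2 · 115, so d = 115.
4^1 ≡ 4 (mod 461)
4^2 ≡ 4^2 = 16 ≡ 16 (mod 461)
4^4 ≡ 16^2 = 256 ≡ 256 (mod 461)
4^8 ≡ 256^2 = 65536 ≡ 74 (mod 461)
4^16 ≡ 74^2 = 5476 ≡ 405 (mod 461)
4^32 ≡ 405^2 = 164025 ≡ 370 (mod 461)
4^64 ≡ 370^2 = 136900 ≡ 444 (mod 461)
115 = 64 + 32 + 16 + 2 + 1 in binary powers of 2.
So 4^115 ≡ 444 · 370 · 405 · 16 · 4 ≡ 460 (mod 461).
Since 4^d ≡ 460 (mod 461), base 4 does not prove 461 composite.

460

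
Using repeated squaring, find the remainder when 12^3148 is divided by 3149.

2179

12^1 ≡ 12 (mod 3149)
12^2 ≡ 12^2 = 144 ≡ 144 (mod 3149)
12^4 ≡ 144^2 = 20736 ≡ 1842 (mod 3149)
12^8 ≡ 1842^2 = 3392964 ≡ 1491 (mod 3149)
12^16 ≡ 1491^2 = 2223081 ≡ 3036 (mod 3149)
12^32 ≡ 3036^2 = 9217296 ≡ 173 (mod 3149)
12^64 ≡ 173^2 = 29929 ≡ 1588 (mod 3149)
12^128 ≡ 1588^2 = 2521744 ≡ 2544 (mod 3149)
12^256 ≡ 2544^2 = 6471936 ≡ 741 (mod 3149)
12^512 ≡ 741^2 = 549081 ≡ 1155 (mod 3149)
12^1024 ≡ 1155^2 = 1334025 ≡ 1998 (mod 3149)
12^2048 ≡ 1998^2 = 3992004 ≡ 2221 (mod 3149)
3148 = 2048 + 1024 + 64 + 8 + 4 in binary powers of 2.
So 12^3148 ≡ 2221 · 1998 · 1588 · 1491 · 1842 ≡ 2179 (mod 3149).
Since 2179 ≠ 1, base 12 is a Fermat witness: 3149 is composite.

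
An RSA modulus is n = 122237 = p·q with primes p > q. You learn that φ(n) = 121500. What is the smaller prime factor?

φ(n) = (p−1)(q−1) = n − (p+q) + 1, so p + q = 122237 − 121500 + 1 = 738.
p and q are the roots of t² − 738t + 122237 = 0.
Discriminant: 738² − 4·122237 = 544644 − 488948 = 55696; √55696 = 236.
q = (738 − 236)/2 = 251, p = (738 + 236)/2 = 487.
Check: 251 · 487 = 122237.

251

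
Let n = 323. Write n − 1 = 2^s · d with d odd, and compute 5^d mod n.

323 − 1 = 322 = 2^1 · 161, so d = 161.
5^1 ≡ 5 (mod 323)
5^2 ≡ 5^2 = 25 ≡ 25 (mod 323)
5^4 ≡ 25^2 = 625 ≡ 302 (mod 323)
5^8 ≡ 302^2 = 91204 ≡ 118 (mod 323)
5^16 ≡ 118^2 = 13924 ≡ 35 (mod 323)
5^32 ≡ 35^2 = 1225 ≡ 256 (mod 323)
5^64 ≡ 256^2 = 65536 ≡ 290 (mod 323)
5^128 ≡ 290^2 = 84100 ≡ 120 (mod 323)
161 = 128 + 32 + 1 in binary powers of 2.
So 5^161 ≡ 120 · 256 · 5 ≡ 175 (mod 323).
Squaring chain: 175; never reaches −1, so base 5 is a Miller–Rabin witness that 323 is composite.

175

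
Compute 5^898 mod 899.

315

5^1 ≡ 5 (mod 899)
5^2 ≡ 5^2 = 25 ≡ 25 (mod 899)
5^4 ≡ 25^2 = 625 ≡ 625 (mod 899)
5^8 ≡ 625^2 = 390625 ≡ 459 (mod 899)
5^16 ≡ 459^2 = 210681 ≡ 315 (mod 899)
5^32 ≡ 315^2 = 99225 ≡ 335 (mod 899)
5^64 ≡ 335^2 = 112225 ≡ 749 (mod 899)
5^128 ≡ 749^2 = 561001 ≡ 25 (mod 899)
5^256 ≡ 25^2 = 625 ≡ 625 (mod 899)
5^512 ≡ 625^2 = 390625 ≡ 459 (mod 899)
898 = 512 + 256 + 128 + 2 in binary powers of 2.
So 5^898 ≡ 459 · 625 · 25 · 25 ≡ 315 (mod 899).
Since 315 ≠ 1, base 5 is a Fermat witness: 899 is composite.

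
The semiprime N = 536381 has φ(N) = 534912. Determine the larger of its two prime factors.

797

φ(n) = (p−1)(q−1) = n − (p+q) + 1, so p + q = 536381 − 534912 + 1 = 1470.
p and q are the roots of t² − 1470t + 536381 = 0.
Discriminant: 1470² − 4·536381 = 2160900 − 2145524 = 15376; √15376 = 124.
q = (1470 − 124)/2 = 673, p = (1470 + 124)/2 = 797.
Check: 673 · 797 = 536381.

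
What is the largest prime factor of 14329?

14329 = 7 · 2047
2047 = 23 · 89
89 is prime.
So 14329 = 7 · 23 · 89; the largest prime factor is 89.

89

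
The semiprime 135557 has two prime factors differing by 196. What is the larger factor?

Since p = q + 196, we have 135557 = q(q + 196), so q² + 196q − 135557 = 0.
Discriminant: 196² + 4·135557 = 38416 + 542228 = 580644; √580644 = 762.
q = (−196 + 762)/2 = 283, and p = q + 196 = 479.
Check: 283 · 479 = 135557.

479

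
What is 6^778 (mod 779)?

6^1 ≡ 6 (mod 779)
6^2 ≡ 6^2 = 36 ≡ 36 (mod 779)
6^4 ≡ 36^2 = 1296 ≡ 517 (mod 779)
6^8 ≡ 517^2 = 267289 ≡ 92 (mod 779)
6^16 ≡ 92^2 = 8464 ≡ 674 (mod 779)
6^32 ≡ 674^2 = 454276 ≡ 119 (mod 779)
6^64 ≡ 119^2 = 14161 ≡ 139 (mod 779)
6^128 ≡ 139^2 = 19321 ≡ 625 (mod 779)
6^256 ≡ 625^2 = 390625 ≡ 346 (mod 779)
6^512 ≡ 346^2 = 119716 ≡ 529 (mod 779)
778 = 512 + 256 + 8 + 2 in binary powers of 2.
So 6^778 ≡ 529 · 346 · 92 · 36 ≡ 156 (mod 779).
Since 156 ≠ 1, base 6 is a Fermat witness: 779 is composite.

156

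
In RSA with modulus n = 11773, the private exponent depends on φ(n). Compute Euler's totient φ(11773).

11520

Factor: 11773 = 61 · 193.
φ(11773) = (61−1) · (193−1) = 60 · 192 = 11520.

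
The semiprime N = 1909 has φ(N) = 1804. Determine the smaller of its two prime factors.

φ(n) = (p−1)(q−1) = n − (p+q) + 1, so p + q = 1909 − 1804 + 1 = 106.
p and q are the roots of t² − 106t + 1909 = 0.
Discriminant: 106² − 4·1909 = 11236 − 7636 = 3600; √3600 = 60.
q = (106 − 60)/2 = 23, p = (106 + 60)/2 = 83.
Check: 23 · 83 = 1909.

23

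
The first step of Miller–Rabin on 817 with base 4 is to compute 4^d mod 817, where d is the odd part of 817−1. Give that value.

790

817 − 1 = 816 = 2^4 · 51, so d = 51.
4^1 ≡ 4 (mod 817)
4^2 ≡ 4^2 = 16 ≡ 16 (mod 817)
4^4 ≡ 16^2 = 256 ≡ 256 (mod 817)
4^8 ≡ 256^2 = 65536 ≡ 176 (mod 817)
4^16 ≡ 176^2 = 30976 ≡ 747 (mod 817)
4^32 ≡ 747^2 = 558009 ≡ 815 (mod 817)
51 = 32 + 16 + 2 + 1 in binary powers of 2.
So 4^51 ≡ 815 · 747 · 16 · 4 ≡ 790 (mod 817).
Squaring chain: 790 → 729 → 391 → 102; never reaches −1, so base 4 is a Miller–Rabin witness that 817 is composite.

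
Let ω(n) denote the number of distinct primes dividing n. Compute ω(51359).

51359 = 7 · 7337
7337 = 11 · 667
667 = 23 · 29
51359 = 7 · 11 · 23 · 29, which has 4 distinct prime factors.

4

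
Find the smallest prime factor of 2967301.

43

2967301 is odd.
Digit sum 28, not divisible by 3.
Ends in 1: not divisible by 5.
7: 2967301 = 7·423900 + 1
11: 2967301 = 11·269754 + 7
13: 2967301 = 13·228253 + 12
17: 2967301 = 17·174547 + 2
19: 2967301 = 19·156173 + 14
23: 2967301 = 23·129013 + 2
29: 2967301 = 29·102320 + 21
31: 2967301 = 31·95719 + 12
37: 2967301 = 37·80197 + 12
41: 2967301 = 41·72373 + 8
43: 2967301 = 43·69007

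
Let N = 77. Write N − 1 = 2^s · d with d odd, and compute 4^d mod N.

77 − 1 = 76 = 2^2 · 19, so d = 19.
4^1 ≡ 4 (mod 77)
4^2 ≡ 4^2 = 16 ≡ 16 (mod 77)
4^4 ≡ 16^2 = 256 ≡ 25 (mod 77)
4^8 ≡ 25^2 = 625 ≡ 9 (mod 77)
4^16 ≡ 9^2 = 81 ≡ 4 (mod 77)
19 = 16 + 2 + 1 in binary powers of 2.
So 4^19 ≡ 4 · 16 · 4 ≡ 25 (mod 77).
Squaring chain: 25 → 9; never reaches −1, so base 4 is a Miller–Rabin witness that 77 is composite.

25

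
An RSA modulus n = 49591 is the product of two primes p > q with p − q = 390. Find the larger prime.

491

Since p = q + 390, we have 49591 = q(q + 390), so q² + 390q − 49591 = 0.
Discriminant: 390² + 4·49591 = 152100 + 198364 = 350464; √350464 = 592.
q = (−390 + 592)/2 = 101, and p = q + 390 = 491.
Check: 101 · 491 = 49591.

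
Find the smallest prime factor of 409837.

23

409837 is odd.
Digit sum 31, not divisible by 3.
Ends in 7: not divisible by 5.
7: 409837 = 7·58548 + 1
11: 409837 = 11·37257 + 10
13: 409837 = 13·31525 + 12
17: 409837 = 17·24108 + 1
19: 409837 = 19·21570 + 7
23: 409837 = 23·17819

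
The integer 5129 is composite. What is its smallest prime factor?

5129 is odd.
Digit sum 17, not divisible by 3.
Ends in 9: not divisible by 5.
7: 5129 = 7·732 + 5
11: 5129 = 11·466 + 3
13: 5129 = 13·394 + 7
17: 5129 = 17·301 + 12
19: 5129 = 19·269 + 18
23: 5129 = 23·223

23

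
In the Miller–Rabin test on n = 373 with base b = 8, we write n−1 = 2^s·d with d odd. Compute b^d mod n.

269

373 − 1 = 372 = 2^2 · 93, so d = 93.
8^1 ≡ 8 (mod 373)
8^2 ≡ 8^2 = 64 ≡ 64 (mod 373)
8^4 ≡ 64^2 = 4096 ≡ 366 (mod 373)
8^8 ≡ 366^2 = 133956 ≡ 49 (mod 373)
8^16 ≡ 49^2 = 2401 ≡ 163 (mod 373)
8^32 ≡ 163^2 = 26569 ≡ 86 (mod 373)
8^64 ≡ 86^2 = 7396 ≡ 309 (mod 373)
93 = 64 + 16 + 8 + 4 + 1 in binary powers of 2.
So 8^93 ≡ 309 · 163 · 49 · 366 · 8 ≡ 269 (mod 373).
Squaring chain: 269 → 372; reaches −1, so base 8 does not prove 373 composite.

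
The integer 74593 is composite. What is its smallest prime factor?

74593 is odd.
Digit sum 28, not divisible by 3.
Ends in 3: not divisible by 5.
7: 74593 = 7·10656 + 1
11: 74593 = 11·6781 + 2
13: 74593 = 13·5737 + 12
17: 74593 = 17·4387 + 14
19: 74593 = 19·3925 + 18
23: 74593 = 23·3243 + 4
29: 74593 = 29·2572 + 5
31: 74593 = 31·2406 + 7
37: 74593 = 37·2016 + 1
41: 74593 = 41·1819 + 14
43: 74593 = 43·1734 + 31
47: 74593 = 47·1587 + 4
53: 74593 = 53·1407 + 22
59: 74593 = 59·1264 + 17
61: 74593 = 61·1222 + 51
67: 74593 = 67·1113 + 22
71: 74593 = 71·1050 + 43
73: 74593 = 73·1021 + 60
79: 74593 = 79·944 + 17
83: 74593 = 83·898 + 59
89: 74593 = 89·838 + 11
97: 74593 = 97·769

97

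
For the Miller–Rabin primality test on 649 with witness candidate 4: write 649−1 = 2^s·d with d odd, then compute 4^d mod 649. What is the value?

26

649 − 1 = 648 = 2^3 · 81, so d = 81.
4^1 ≡ 4 (mod 649)
4^2 ≡ 4^2 = 16 ≡ 16 (mod 649)
4^4 ≡ 16^2 = 256 ≡ 256 (mod 649)
4^8 ≡ 256^2 = 65536 ≡ 636 (mod 649)
4^16 ≡ 636^2 = 404496 ≡ 169 (mod 649)
4^32 ≡ 169^2 = 28561 ≡ 5 (mod 649)
4^64 ≡ 5^2 = 25 ≡ 25 (mod 649)
81 = 64 + 16 + 1 in binary powers of 2.
So 4^81 ≡ 25 · 169 · 4 ≡ 26 (mod 649).
Squaring chain: 26 → 27 → 80; never reaches −1, so base 4 is a Miller–Rabin witness that 649 is composite.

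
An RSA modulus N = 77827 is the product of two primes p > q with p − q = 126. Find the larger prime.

349

Since p = q + 126, we have 77827 = q(q + 126), so q² + 126q − 77827 = 0.
Discriminant: 126² + 4·77827 = 15876 + 311308 = 327184; √327184 = 572.
q = (−126 + 572)/2 = 223, and p = q + 126 = 349.
Check: 223 · 349 = 77827.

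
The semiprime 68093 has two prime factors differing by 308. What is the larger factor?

Since p = q + 308, we have 68093 = q(q + 308), so q² + 308q − 68093 = 0.
Discriminant: 308² + 4·68093 = 94864 + 272372 = 367236; √367236 = 606.
q = (−308 + 606)/2 = 149, and p = q + 308 = 457.
Check: 149 · 457 = 68093.

457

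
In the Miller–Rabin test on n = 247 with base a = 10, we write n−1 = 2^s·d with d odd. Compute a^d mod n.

103

247 − 1 = 246 = 2^1 · 123, so d = 123.
10^1 ≡ 10 (mod 247)
10^2 ≡ 10^2 = 100 ≡ 100 (mod 247)
10^4 ≡ 100^2 = 10000 ≡ 120 (mod 247)
10^8 ≡ 120^2 = 14400 ≡ 74 (mod 247)
10^16 ≡ 74^2 = 5476 ≡ 42 (mod 247)
10^32 ≡ 42^2 = 1764 ≡ 35 (mod 247)
10^64 ≡ 35^2 = 1225 ≡ 237 (mod 247)
123 = 64 + 32 + 16 + 8 + 2 + 1 in binary powers of 2.
So 10^123 ≡ 237 · 35 · 42 · 74 · 100 · 10 ≡ 103 (mod 247).
Squaring chain: 103; never reaches −1, so base 10 is a Miller–Rabin witness that 247 is composite.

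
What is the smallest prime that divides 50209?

50209 is odd.
Digit sum 16, not divisible by 3.
Ends in 9: not divisible by 5.
7: 50209 = 7·7172 + 5
11: 50209 = 11·4564 + 5
13: 50209 = 13·3862 + 3
17: 50209 = 17·2953 + 8
19: 50209 = 19·2642 + 11
23: 50209 = 23·2183

23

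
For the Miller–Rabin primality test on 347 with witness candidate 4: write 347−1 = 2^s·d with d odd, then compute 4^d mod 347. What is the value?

1

347 − 1 = 346 = 2^1 · 173, so d = 173.
4^1 ≡ 4 (mod 347)
4^2 ≡ 4^2 = 16 ≡ 16 (mod 347)
4^4 ≡ 16^2 = 256 ≡ 256 (mod 347)
4^8 ≡ 256^2 = 65536 ≡ 300 (mod 347)
4^16 ≡ 300^2 = 90000 ≡ 127 (mod 347)
4^32 ≡ 127^2 = 16129 ≡ 167 (mod 347)
4^64 ≡ 167^2 = 27889 ≡ 129 (mod 347)
4^128 ≡ 129^2 = 16641 ≡ 332 (mod 347)
173 = 128 + 32 + 8 + 4 + 1 in binary powers of 2.
So 4^173 ≡ 332 · 167 · 300 · 256 · 4 ≡ 1 (mod 347).
Since 4^d ≡ 1 (mod 347), base 4 does not prove 347 composite.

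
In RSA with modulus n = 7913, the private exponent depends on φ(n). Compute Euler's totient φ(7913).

Factor: 7913 = 41 · 193.
φ(7913) = (41−1) · (193−1) = 40 · 192 = 7680.

7680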